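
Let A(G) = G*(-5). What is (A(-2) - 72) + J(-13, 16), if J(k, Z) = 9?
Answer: -53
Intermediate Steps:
A(G) = -5*G
(A(-2) - 72) + J(-13, 16) = (-5*(-2) - 72) + 9 = (10 - 72) + 9 = -62 + 9 = -53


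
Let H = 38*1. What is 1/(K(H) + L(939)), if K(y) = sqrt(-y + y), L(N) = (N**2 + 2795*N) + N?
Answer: 1/3507165 ≈ 2.8513e-7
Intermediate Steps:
L(N) = N**2 + 2796*N
H = 38
K(y) = 0 (K(y) = sqrt(0) = 0)
1/(K(H) + L(939)) = 1/(0 + 939*(2796 + 939)) = 1/(0 + 939*3735) = 1/(0 + 3507165) = 1/3507165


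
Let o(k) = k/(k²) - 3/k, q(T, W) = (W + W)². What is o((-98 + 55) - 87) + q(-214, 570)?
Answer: 84474001/65 ≈ 1.2996e+6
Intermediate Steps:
q(T, W) = 4*W² (q(T, W) = (2*W)² = 4*W²)
o(k) = -2/k (o(k) = k/k² - 3/k = 1/k - 3/k = -2/k)
o((-98 + 55) - 87) + q(-214, 570) = -2/((-98 + 55) - 87) + 4*570² = -2/(-43 - 87) + 4*324900 = -2/(-130) + 1299600 = -2*(-1/130) + 1299600 = 1/65 + 1299600 = 84474001/65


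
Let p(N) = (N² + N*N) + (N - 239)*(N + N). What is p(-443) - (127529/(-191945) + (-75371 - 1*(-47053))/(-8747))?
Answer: 1673482030523903/1678942915 ≈ 9.9675e+5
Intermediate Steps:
p(N) = 2*N² + 2*N*(-239 + N) (p(N) = (N² + N²) + (-239 + N)*(2*N) = 2*N² + 2*N*(-239 + N))
p(-443) - (127529/(-191945) + (-75371 - 1*(-47053))/(-8747)) = 2*(-443)*(-239 + 2*(-443)) - (127529/(-191945) + (-75371 - 1*(-47053))/(-8747)) = 2*(-443)*(-239 - 886) - (127529*(-1/191945) + (-75371 + 47053)*(-1/8747)) = 2*(-443)*(-1125) - (-127529/191945 - 28318*(-1/8747)) = 996750 - (-127529/191945 + 28318/8747) = 996750 - 1*4320002347/1678942915 = 996750 - 4320002347/1678942915 = 1673482030523903/1678942915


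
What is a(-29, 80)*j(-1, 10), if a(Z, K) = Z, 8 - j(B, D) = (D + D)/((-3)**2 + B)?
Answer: -319/2 ≈ -159.50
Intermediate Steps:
j(B, D) = 8 - 2*D/(9 + B) (j(B, D) = 8 - (D + D)/((-3)**2 + B) = 8 - 2*D/(9 + B))
a(-29, 80)*j(-1, 10) = -58*(36 - 1*10 + 4*(-1))/(9 - 1) = -58*(36 - 10 - 4)/8 = -58*22/8 = -29*11/2 = -319/2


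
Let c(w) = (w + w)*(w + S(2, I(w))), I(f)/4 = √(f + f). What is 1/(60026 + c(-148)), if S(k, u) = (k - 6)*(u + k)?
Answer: 53101/8959027410 - 2368*I*√74/4479513705 ≈ 5.9271e-6 - 4.5474e-6*I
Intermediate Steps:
I(f) = 4*√2*√f (I(f) = 4*√(f + f) = 4*√(2*f) = 4*(√2*√f) = 4*√2*√f)
S(k, u) = (-6 + k)*(k + u)
c(w) = 2*w*(-8 + w - 16*√2*√w) (c(w) = (w + w)*(w + (2² - 6*2 - 24*√2*√w + 2*(4*√2*√w))) = (2*w)*(w + (4 - 12 - 24*√2*√w + 8*√2*√w)) = (2*w)*(w + (-8 - 16*√2*√w)) = (2*w)*(-8 + w - 16*√2*√w) = 2*w*(-8 + w - 16*√2*√w))
1/(60026 + c(-148)) = 1/(60026 - 2*(-148)*(8 - 1*(-148) + 16*√2*√(-148))) = 1/(60026 - 2*(-148)*(8 + 148 + 16*√2*(2*I*√37))) = 1/(60026 - 2*(-148)*(8 + 148 + 32*I*√74)) = 1/(60026 - 2*(-148)*(156 + 32*I*√74)) = 1/(60026 + (46176 + 9472*I*√74)) = 1/(106202 + 9472*I*√74)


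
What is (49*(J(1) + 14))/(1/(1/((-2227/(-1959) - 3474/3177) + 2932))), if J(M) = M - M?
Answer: 9681378/41379329 ≈ 0.23397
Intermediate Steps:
J(M) = 0
(49*(J(1) + 14))/(1/(1/((-2227/(-1959) - 3474/3177) + 2932))) = (49*(0 + 14))/(1/(1/((-2227/(-1959) - 3474/3177) + 2932))) = (49*14)/(1/(1/((-2227*(-1/1959) - 3474*1/3177) + 2932))) = 686/(1/(1/((2227/1959 - 386/353) + 2932))) = 686/(1/(1/(29957/691527 + 2932))) = 686/(1/(1/(2027587121/691527))) = 686/(1/(691527/2027587121)) = 686/(2027587121/691527) = 686*(691527/2027587121) = 9681378/41379329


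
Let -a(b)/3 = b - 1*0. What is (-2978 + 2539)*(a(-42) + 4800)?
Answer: -2162514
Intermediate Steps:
a(b) = -3*b (a(b) = -3*(b - 1*0) = -3*(b + 0) = -3*b)
(-2978 + 2539)*(a(-42) + 4800) = (-2978 + 2539)*(-3*(-42) + 4800) = -439*(126 + 4800) = -439*4926 = -2162514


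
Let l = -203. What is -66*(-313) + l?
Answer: 20455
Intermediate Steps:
-66*(-313) + l = -66*(-313) - 203 = 20658 - 203 = 20455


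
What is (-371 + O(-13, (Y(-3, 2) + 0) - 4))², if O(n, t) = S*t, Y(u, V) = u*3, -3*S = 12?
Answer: 101761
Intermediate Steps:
S = -4 (S = -⅓*12 = -4)
Y(u, V) = 3*u
O(n, t) = -4*t
(-371 + O(-13, (Y(-3, 2) + 0) - 4))² = (-371 - 4*((3*(-3) + 0) - 4))² = (-371 - 4*((-9 + 0) - 4))² = (-371 - 4*(-9 - 4))² = (-371 - 4*(-13))² = (-371 + 52)² = (-319)² = 101761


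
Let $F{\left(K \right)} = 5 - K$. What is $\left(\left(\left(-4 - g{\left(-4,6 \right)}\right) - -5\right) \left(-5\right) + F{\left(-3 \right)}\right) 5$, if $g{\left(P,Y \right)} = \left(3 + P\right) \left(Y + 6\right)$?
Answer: $-285$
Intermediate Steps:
$g{\left(P,Y \right)} = \left(3 + P\right) \left(6 + Y\right)$
$\left(\left(\left(-4 - g{\left(-4,6 \right)}\right) - -5\right) \left(-5\right) + F{\left(-3 \right)}\right) 5 = \left(\left(\left(-4 - \left(18 + 3 \cdot 6 + 6 \left(-4\right) - 24\right)\right) - -5\right) \left(-5\right) + \left(5 - -3\right)\right) 5 = \left(\left(\left(-4 - \left(18 + 18 - 24 - 24\right)\right) + 5\right) \left(-5\right) + \left(5 + 3\right)\right) 5 = \left(\left(\left(-4 - -12\right) + 5\right) \left(-5\right) + 8\right) 5 = \left(\left(\left(-4 + 12\right) + 5\right) \left(-5\right) + 8\right) 5 = \left(\left(8 + 5\right) \left(-5\right) + 8\right) 5 = \left(13 \left(-5\right) + 8\right) 5 = \left(-65 + 8\right) 5 = \left(-57\right) 5 = -285$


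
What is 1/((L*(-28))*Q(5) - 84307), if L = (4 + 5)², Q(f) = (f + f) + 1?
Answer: -1/109255 ≈ -9.1529e-6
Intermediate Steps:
Q(f) = 1 + 2*f (Q(f) = 2*f + 1 = 1 + 2*f)
L = 81 (L = 9² = 81)
1/((L*(-28))*Q(5) - 84307) = 1/((81*(-28))*(1 + 2*5) - 84307) = 1/(-2268*(1 + 10) - 84307) = 1/(-2268*11 - 84307) = 1/(-24948 - 84307) = 1/(-109255) = -1/109255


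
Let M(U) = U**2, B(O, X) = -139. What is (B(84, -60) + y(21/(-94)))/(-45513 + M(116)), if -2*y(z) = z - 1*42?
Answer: 22163/6026716 ≈ 0.0036775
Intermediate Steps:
y(z) = 21 - z/2 (y(z) = -(z - 1*42)/2 = -(z - 42)/2 = -(-42 + z)/2 = 21 - z/2)
(B(84, -60) + y(21/(-94)))/(-45513 + M(116)) = (-139 + (21 - 21/(2*(-94))))/(-45513 + 116**2) = (-139 + (21 - 21*(-1)/(2*94)))/(-45513 + 13456) = (-139 + (21 - 1/2*(-21/94)))/(-32057) = (-139 + (21 + 21/188))*(-1/32057) = (-139 + 3969/188)*(-1/32057) = -22163/188*(-1/32057) = 22163/6026716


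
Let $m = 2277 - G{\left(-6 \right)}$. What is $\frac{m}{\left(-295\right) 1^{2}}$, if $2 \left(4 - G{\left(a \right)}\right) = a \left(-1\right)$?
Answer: $- \frac{2276}{295} \approx -7.7153$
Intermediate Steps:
$G{\left(a \right)} = 4 + \frac{a}{2}$ ($G{\left(a \right)} = 4 - \frac{a \left(-1\right)}{2} = 4 - \frac{\left(-1\right) a}{2} = 4 + \frac{a}{2}$)
$m = 2276$ ($m = 2277 - \left(4 + \frac{1}{2} \left(-6\right)\right) = 2277 - \left(4 - 3\right) = 2277 - 1 = 2276$)
$\frac{m}{\left(-295\right) 1^{2}} = \frac{2276}{\left(-295\right) 1^{2}} = \frac{2276}{\left(-295\right) 1} = \frac{2276}{-295} = 2276 \left(- \frac{1}{295}\right) = - \frac{2276}{295}$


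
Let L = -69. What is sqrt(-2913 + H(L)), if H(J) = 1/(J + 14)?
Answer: 2*I*sqrt(2202970)/55 ≈ 53.972*I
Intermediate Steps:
H(J) = 1/(14 + J)
sqrt(-2913 + H(L)) = sqrt(-2913 + 1/(14 - 69)) = sqrt(-2913 + 1/(-55)) = sqrt(-2913 - 1/55) = sqrt(-160216/55) = 2*I*sqrt(2202970)/55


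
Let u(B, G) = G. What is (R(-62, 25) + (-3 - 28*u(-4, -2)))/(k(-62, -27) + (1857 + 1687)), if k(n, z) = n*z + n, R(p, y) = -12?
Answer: 41/5156 ≈ 0.0079519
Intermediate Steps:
k(n, z) = n + n*z
(R(-62, 25) + (-3 - 28*u(-4, -2)))/(k(-62, -27) + (1857 + 1687)) = (-12 + (-3 - 28*(-2)))/(-62*(1 - 27) + (1857 + 1687)) = (-12 + (-3 + 56))/(-62*(-26) + 3544) = (-12 + 53)/(1612 + 3544) = 41/5156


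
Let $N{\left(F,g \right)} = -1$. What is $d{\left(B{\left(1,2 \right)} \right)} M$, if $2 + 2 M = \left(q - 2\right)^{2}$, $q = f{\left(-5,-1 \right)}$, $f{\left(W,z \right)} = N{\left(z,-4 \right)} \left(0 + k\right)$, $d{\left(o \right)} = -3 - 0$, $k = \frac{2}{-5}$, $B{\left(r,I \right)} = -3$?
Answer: $- \frac{21}{25} \approx -0.84$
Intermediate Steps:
$k = - \frac{2}{5}$ ($k = 2 \left(- \frac{1}{5}\right) = - \frac{2}{5} \approx -0.4$)
$d{\left(o \right)} = -3$ ($d{\left(o \right)} = -3 + 0 = -3$)
$f{\left(W,z \right)} = \frac{2}{5}$ ($f{\left(W,z \right)} = - (0 - \frac{2}{5}) = \left(-1\right) \left(- \frac{2}{5}\right) = \frac{2}{5}$)
$q = \frac{2}{5} \approx 0.4$
$M = \frac{7}{25}$ ($M = -1 + \frac{\left(\frac{2}{5} - 2\right)^{2}}{2} = -1 + \frac{\left(- \frac{8}{5}\right)^{2}}{2} = -1 + \frac{1}{2} \cdot \frac{64}{25} = -1 + \frac{32}{25} = \frac{7}{25} \approx 0.28$)
$d{\left(B{\left(1,2 \right)} \right)} M = \left(-3\right) \frac{7}{25} = - \frac{21}{25}$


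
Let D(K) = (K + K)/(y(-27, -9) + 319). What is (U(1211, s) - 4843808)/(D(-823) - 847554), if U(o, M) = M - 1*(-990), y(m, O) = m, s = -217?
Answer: 707083110/123743707 ≈ 5.7141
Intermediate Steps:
U(o, M) = 990 + M (U(o, M) = M + 990 = 990 + M)
D(K) = K/146 (D(K) = (K + K)/(-27 + 319) = (2*K)/292 = (2*K)*(1/292) = K/146)
(U(1211, s) - 4843808)/(D(-823) - 847554) = ((990 - 217) - 4843808)/((1/146)*(-823) - 847554) = (773 - 4843808)/(-823/146 - 847554) = -4843035/(-123743707/146) = -4843035*(-146/123743707) = 707083110/123743707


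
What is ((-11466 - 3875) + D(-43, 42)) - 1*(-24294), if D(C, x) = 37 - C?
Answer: 9033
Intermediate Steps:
((-11466 - 3875) + D(-43, 42)) - 1*(-24294) = ((-11466 - 3875) + (37 - 1*(-43))) - 1*(-24294) = (-15341 + (37 + 43)) + 24294 = (-15341 + 80) + 24294 = -15261 + 24294 = 9033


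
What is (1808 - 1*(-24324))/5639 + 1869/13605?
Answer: 122021717/25572865 ≈ 4.7715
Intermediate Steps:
(1808 - 1*(-24324))/5639 + 1869/13605 = (1808 + 24324)*(1/5639) + 1869*(1/13605) = 26132*(1/5639) + 623/4535 = 26132/5639 + 623/4535 = 122021717/25572865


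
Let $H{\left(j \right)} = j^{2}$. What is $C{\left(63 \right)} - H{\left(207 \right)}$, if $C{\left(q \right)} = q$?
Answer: $-42786$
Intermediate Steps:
$C{\left(63 \right)} - H{\left(207 \right)} = 63 - 207^{2} = 63 - 42849 = -42786$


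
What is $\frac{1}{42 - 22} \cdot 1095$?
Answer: $\frac{219}{4} \approx 54.75$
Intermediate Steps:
$\frac{1}{42 - 22} \cdot 1095 = \frac{1}{20} \cdot 1095 = \frac{219}{4}$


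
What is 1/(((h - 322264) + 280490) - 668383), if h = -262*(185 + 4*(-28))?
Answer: -1/729283 ≈ -1.3712e-6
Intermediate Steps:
h = -19126 (h = -262*(185 - 112) = -262*73 = -19126)
1/(((h - 322264) + 280490) - 668383) = 1/(((-19126 - 322264) + 280490) - 668383) = 1/((-341390 + 280490) - 668383) = 1/(-60900 - 668383) = 1/(-729283) = -1/729283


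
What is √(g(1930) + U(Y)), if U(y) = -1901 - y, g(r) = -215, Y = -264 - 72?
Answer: 2*I*√445 ≈ 42.19*I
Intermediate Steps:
Y = -336
√(g(1930) + U(Y)) = √(-215 + (-1901 - 1*(-336))) = √(-215 + (-1901 + 336)) = √(-215 - 1565) = √(-1780) = 2*I*√445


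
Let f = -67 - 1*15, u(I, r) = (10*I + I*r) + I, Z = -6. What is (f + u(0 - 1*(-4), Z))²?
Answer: 3844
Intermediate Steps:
u(I, r) = 11*I + I*r
f = -82 (f = -67 - 15 = -82)
(f + u(0 - 1*(-4), Z))² = (-82 + (0 - 1*(-4))*(11 - 6))² = (-82 + (0 + 4)*5)² = (-82 + 4*5)² = (-82 + 20)² = (-62)² = 3844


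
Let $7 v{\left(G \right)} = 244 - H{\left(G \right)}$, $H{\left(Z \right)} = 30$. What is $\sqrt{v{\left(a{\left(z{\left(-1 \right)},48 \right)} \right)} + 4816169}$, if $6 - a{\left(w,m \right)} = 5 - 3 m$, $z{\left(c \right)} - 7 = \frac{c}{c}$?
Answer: $\frac{3 \sqrt{26221531}}{7} \approx 2194.6$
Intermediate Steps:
$z{\left(c \right)} = 8$ ($z{\left(c \right)} = 7 + \frac{c}{c} = 7 + 1 = 8$)
$a{\left(w,m \right)} = 1 + 3 m$ ($a{\left(w,m \right)} = 6 - \left(5 - 3 m\right) = 6 + \left(-5 + 3 m\right) = 1 + 3 m$)
$v{\left(G \right)} = \frac{214}{7}$ ($v{\left(G \right)} = \frac{244 - 30}{7} = \frac{1}{7} \cdot 214 = \frac{214}{7}$)
$\sqrt{v{\left(a{\left(z{\left(-1 \right)},48 \right)} \right)} + 4816169} = \sqrt{\frac{214}{7} + 4816169} = \sqrt{\frac{33713397}{7}} = \frac{3 \sqrt{26221531}}{7}$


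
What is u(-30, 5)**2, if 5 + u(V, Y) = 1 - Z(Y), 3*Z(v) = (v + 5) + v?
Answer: 81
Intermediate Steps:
Z(v) = 5/3 + 2*v/3 (Z(v) = ((v + 5) + v)/3 = ((5 + v) + v)/3 = (5 + 2*v)/3 = 5/3 + 2*v/3)
u(V, Y) = -17/3 - 2*Y/3 (u(V, Y) = -5 + (1 - (5/3 + 2*Y/3)) = -5 + (1 + (-5/3 - 2*Y/3)) = -5 + (-2/3 - 2*Y/3) = -17/3 - 2*Y/3)
u(-30, 5)**2 = (-17/3 - 2/3*5)**2 = (-17/3 - 10/3)**2 = (-9)**2 = 81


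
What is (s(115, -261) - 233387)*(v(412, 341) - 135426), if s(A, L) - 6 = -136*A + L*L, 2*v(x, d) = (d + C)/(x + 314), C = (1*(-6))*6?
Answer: 2964321573525/121 ≈ 2.4499e+10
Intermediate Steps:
C = -36 (C = -6*6 = -36)
v(x, d) = (-36 + d)/(2*(314 + x)) (v(x, d) = ((d - 36)/(x + 314))/2 = ((-36 + d)/(314 + x))/2 = (-36 + d)/(2*(314 + x)))
s(A, L) = 6 + L² - 136*A (s(A, L) = 6 + (-136*A + L*L) = 6 + (-136*A + L²) = 6 + (L² - 136*A) = 6 + L² - 136*A)
(s(115, -261) - 233387)*(v(412, 341) - 135426) = ((6 + (-261)² - 136*115) - 233387)*((-36 + 341)/(2*(314 + 412)) - 135426) = ((6 + 68121 - 15640) - 233387)*((½)*305/726 - 135426) = (52487 - 233387)*((½)*(1/726)*305 - 135426) = -180900*(305/1452 - 135426) = -180900*(-196638247/1452) = 2964321573525/121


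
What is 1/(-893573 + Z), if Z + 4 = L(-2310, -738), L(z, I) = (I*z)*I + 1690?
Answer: -1/1259019527 ≈ -7.9427e-10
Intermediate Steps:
L(z, I) = 1690 + z*I² (L(z, I) = z*I² + 1690 = 1690 + z*I²)
Z = -1258125954 (Z = -4 + (1690 - 2310*(-738)²) = -4 + (1690 - 2310*544644) = -4 + (1690 - 1258127640) = -4 - 1258125950 = -1258125954)
1/(-893573 + Z) = 1/(-893573 - 1258125954) = 1/(-1259019527) = -1/1259019527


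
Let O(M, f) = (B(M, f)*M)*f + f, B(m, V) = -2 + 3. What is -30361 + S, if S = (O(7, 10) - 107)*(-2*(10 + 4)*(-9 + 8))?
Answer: -31117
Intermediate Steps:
B(m, V) = 1
O(M, f) = f + M*f (O(M, f) = (1*M)*f + f = M*f + f = f + M*f)
S = -756 (S = (10*(1 + 7) - 107)*(-2*(10 + 4)*(-9 + 8)) = (10*8 - 107)*(-28*(-1)) = (80 - 107)*(-2*(-14)) = -27*28 = -756)
-30361 + S = -30361 - 756 = -31117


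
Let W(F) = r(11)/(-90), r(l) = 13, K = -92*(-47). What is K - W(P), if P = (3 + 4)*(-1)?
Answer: 389173/90 ≈ 4324.1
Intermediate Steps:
K = 4324
P = -7 (P = 7*(-1) = -7)
W(F) = -13/90 (W(F) = 13/(-90) = 13*(-1/90) = -13/90)
K - W(P) = 4324 - 1*(-13/90) = 4324 + 13/90 = 389173/90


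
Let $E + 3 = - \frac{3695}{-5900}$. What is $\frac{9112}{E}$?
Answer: $- \frac{10752160}{2801} \approx -3838.7$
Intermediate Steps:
$E = - \frac{2801}{1180}$ ($E = -3 - \frac{3695}{-5900} = -3 - - \frac{739}{1180} = -3 + \frac{739}{1180} = - \frac{2801}{1180} \approx -2.3737$)
$\frac{9112}{E} = \frac{9112}{- \frac{2801}{1180}} = 9112 \left(- \frac{1180}{2801}\right) = - \frac{10752160}{2801}$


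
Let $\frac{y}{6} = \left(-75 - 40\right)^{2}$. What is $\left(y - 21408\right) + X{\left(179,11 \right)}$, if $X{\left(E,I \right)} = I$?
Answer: $57953$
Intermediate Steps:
$y = 79350$ ($y = 6 \left(-75 - 40\right)^{2} = 6 \left(-115\right)^{2} = 6 \cdot 13225 = 79350$)
$\left(y - 21408\right) + X{\left(179,11 \right)} = \left(79350 - 21408\right) + 11 = 57942 + 11 = 57953$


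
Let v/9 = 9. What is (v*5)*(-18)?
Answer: -7290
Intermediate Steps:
v = 81 (v = 9*9 = 81)
(v*5)*(-18) = (81*5)*(-18) = 405*(-18) = -7290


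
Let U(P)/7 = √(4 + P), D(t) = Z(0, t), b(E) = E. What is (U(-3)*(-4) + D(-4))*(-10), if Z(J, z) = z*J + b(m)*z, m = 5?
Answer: 480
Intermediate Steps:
Z(J, z) = 5*z + J*z (Z(J, z) = z*J + 5*z = J*z + 5*z = 5*z + J*z)
D(t) = 5*t (D(t) = t*(5 + 0) = t*5 = 5*t)
U(P) = 7*√(4 + P)
(U(-3)*(-4) + D(-4))*(-10) = ((7*√(4 - 3))*(-4) + 5*(-4))*(-10) = ((7*√1)*(-4) - 20)*(-10) = ((7*1)*(-4) - 20)*(-10) = (7*(-4) - 20)*(-10) = (-28 - 20)*(-10) = -48*(-10) = 480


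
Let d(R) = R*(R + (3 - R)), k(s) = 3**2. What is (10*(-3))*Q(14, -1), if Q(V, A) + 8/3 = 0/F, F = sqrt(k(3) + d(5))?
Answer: 80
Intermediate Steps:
k(s) = 9
d(R) = 3*R (d(R) = R*3 = 3*R)
F = 2*sqrt(6) (F = sqrt(9 + 3*5) = sqrt(9 + 15) = sqrt(24) = 2*sqrt(6) ≈ 4.8990)
Q(V, A) = -8/3 (Q(V, A) = -8/3 + 0/((2*sqrt(6))) = -8/3 + 0*(sqrt(6)/12) = -8/3 + 0 = -8/3)
(10*(-3))*Q(14, -1) = (10*(-3))*(-8/3) = -30*(-8/3) = 80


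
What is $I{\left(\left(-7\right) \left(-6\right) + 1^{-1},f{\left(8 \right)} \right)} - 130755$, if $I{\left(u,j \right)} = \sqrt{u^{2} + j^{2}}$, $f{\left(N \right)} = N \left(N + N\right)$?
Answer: $-130755 + \sqrt{18233} \approx -1.3062 \cdot 10^{5}$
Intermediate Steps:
$f{\left(N \right)} = 2 N^{2}$ ($f{\left(N \right)} = N 2 N = 2 N^{2}$)
$I{\left(u,j \right)} = \sqrt{j^{2} + u^{2}}$
$I{\left(\left(-7\right) \left(-6\right) + 1^{-1},f{\left(8 \right)} \right)} - 130755 = \sqrt{\left(2 \cdot 8^{2}\right)^{2} + \left(\left(-7\right) \left(-6\right) + 1^{-1}\right)^{2}} - 130755 = \sqrt{\left(2 \cdot 64\right)^{2} + \left(42 + 1\right)^{2}} - 130755 = \sqrt{128^{2} + 43^{2}} - 130755 = \sqrt{16384 + 1849} - 130755 = \sqrt{18233} - 130755 = -130755 + \sqrt{18233}$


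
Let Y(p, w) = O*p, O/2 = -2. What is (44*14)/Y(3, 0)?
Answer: -154/3 ≈ -51.333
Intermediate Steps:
O = -4 (O = 2*(-2) = -4)
Y(p, w) = -4*p
(44*14)/Y(3, 0) = (44*14)/((-4*3)) = 616/(-12) = 616*(-1/12) = -154/3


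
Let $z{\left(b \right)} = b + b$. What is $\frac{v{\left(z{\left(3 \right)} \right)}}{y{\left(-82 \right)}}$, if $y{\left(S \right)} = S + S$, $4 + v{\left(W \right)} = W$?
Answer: $- \frac{1}{82} \approx -0.012195$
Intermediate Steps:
$z{\left(b \right)} = 2 b$
$v{\left(W \right)} = -4 + W$
$y{\left(S \right)} = 2 S$
$\frac{v{\left(z{\left(3 \right)} \right)}}{y{\left(-82 \right)}} = \frac{-4 + 2 \cdot 3}{2 \left(-82\right)} = \frac{-4 + 6}{-164} = 2 \left(- \frac{1}{164}\right) = - \frac{1}{82}$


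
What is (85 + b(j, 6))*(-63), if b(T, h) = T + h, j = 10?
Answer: -6363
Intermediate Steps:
(85 + b(j, 6))*(-63) = (85 + (10 + 6))*(-63) = (85 + 16)*(-63) = 101*(-63) = -6363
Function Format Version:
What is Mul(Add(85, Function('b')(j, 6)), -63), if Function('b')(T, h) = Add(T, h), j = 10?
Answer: -6363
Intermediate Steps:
Mul(Add(85, Function('b')(j, 6)), -63) = Mul(Add(85, Add(10, 6)), -63) = Mul(Add(85, 16), -63) = Mul(101, -63) = -6363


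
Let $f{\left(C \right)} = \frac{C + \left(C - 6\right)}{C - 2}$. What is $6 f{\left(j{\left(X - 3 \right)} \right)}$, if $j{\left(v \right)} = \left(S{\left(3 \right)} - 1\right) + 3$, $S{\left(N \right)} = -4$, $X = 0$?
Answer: $15$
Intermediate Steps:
$j{\left(v \right)} = -2$ ($j{\left(v \right)} = \left(-4 - 1\right) + 3 = -5 + 3 = -2$)
$f{\left(C \right)} = \frac{-6 + 2 C}{-2 + C}$ ($f{\left(C \right)} = \frac{C + \left(-6 + C\right)}{-2 + C} = \frac{-6 + 2 C}{-2 + C}$)
$6 f{\left(j{\left(X - 3 \right)} \right)} = 6 \frac{2 \left(-3 - 2\right)}{-2 - 2} = 6 \cdot 2 \frac{1}{-4} \left(-5\right) = 6 \cdot 2 \left(- \frac{1}{4}\right) \left(-5\right) = 6 \cdot \frac{5}{2} = 15$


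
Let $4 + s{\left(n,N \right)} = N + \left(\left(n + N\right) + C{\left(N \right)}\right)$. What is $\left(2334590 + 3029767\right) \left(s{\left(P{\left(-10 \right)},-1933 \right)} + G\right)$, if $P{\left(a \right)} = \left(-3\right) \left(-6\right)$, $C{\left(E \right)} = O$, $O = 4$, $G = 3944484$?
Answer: $21138978311052$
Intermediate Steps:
$C{\left(E \right)} = 4$
$P{\left(a \right)} = 18$
$s{\left(n,N \right)} = n + 2 N$ ($s{\left(n,N \right)} = -4 + \left(N + \left(\left(n + N\right) + 4\right)\right) = -4 + \left(N + \left(\left(N + n\right) + 4\right)\right) = -4 + \left(N + \left(4 + N + n\right)\right) = -4 + \left(4 + n + 2 N\right) = n + 2 N$)
$\left(2334590 + 3029767\right) \left(s{\left(P{\left(-10 \right)},-1933 \right)} + G\right) = \left(2334590 + 3029767\right) \left(\left(18 + 2 \left(-1933\right)\right) + 3944484\right) = 5364357 \left(\left(18 - 3866\right) + 3944484\right) = 5364357 \left(-3848 + 3944484\right) = 5364357 \cdot 3940636 = 21138978311052$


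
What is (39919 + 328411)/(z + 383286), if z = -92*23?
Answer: 36833/38117 ≈ 0.96631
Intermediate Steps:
z = -2116
(39919 + 328411)/(z + 383286) = (39919 + 328411)/(-2116 + 383286) = 368330/381170 = 368330*(1/381170) = 36833/38117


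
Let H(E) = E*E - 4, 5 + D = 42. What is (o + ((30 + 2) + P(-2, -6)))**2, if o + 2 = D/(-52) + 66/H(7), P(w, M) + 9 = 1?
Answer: 315027001/608400 ≈ 517.80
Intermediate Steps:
D = 37 (D = -5 + 42 = 37)
P(w, M) = -8 (P(w, M) = -9 + 1 = -8)
H(E) = -4 + E**2 (H(E) = E**2 - 4 = -4 + E**2)
o = -971/780 (o = -2 + (37/(-52) + 66/(-4 + 7**2)) = -2 + (37*(-1/52) + 66/(-4 + 49)) = -2 + (-37/52 + 66/45) = -2 + (-37/52 + 66*(1/45)) = -2 + (-37/52 + 22/15) = -2 + 589/780 = -971/780 ≈ -1.2449)
(o + ((30 + 2) + P(-2, -6)))**2 = (-971/780 + ((30 + 2) - 8))**2 = (-971/780 + (32 - 8))**2 = (-971/780 + 24)**2 = (17749/780)**2 = 315027001/608400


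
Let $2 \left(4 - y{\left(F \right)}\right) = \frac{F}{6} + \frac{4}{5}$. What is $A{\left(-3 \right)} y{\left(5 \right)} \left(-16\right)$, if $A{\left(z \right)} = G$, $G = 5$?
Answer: $- \frac{764}{3} \approx -254.67$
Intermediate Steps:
$A{\left(z \right)} = 5$
$y{\left(F \right)} = \frac{18}{5} - \frac{F}{12}$ ($y{\left(F \right)} = 4 - \frac{\frac{F}{6} + \frac{4}{5}}{2} = 4 - \frac{\frac{4}{5} + \frac{F}{6}}{2} = 4 - \left(\frac{2}{5} + \frac{F}{12}\right) = \frac{18}{5} - \frac{F}{12}$)
$A{\left(-3 \right)} y{\left(5 \right)} \left(-16\right) = 5 \left(\frac{18}{5} - \frac{5}{12}\right) \left(-16\right) = 5 \cdot \frac{191}{60} \left(-16\right) = \frac{191}{12} \left(-16\right) = - \frac{764}{3}$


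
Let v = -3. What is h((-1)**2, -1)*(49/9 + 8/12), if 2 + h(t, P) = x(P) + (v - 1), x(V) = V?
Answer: -385/9 ≈ -42.778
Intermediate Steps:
h(t, P) = -6 + P (h(t, P) = -2 + (P + (-3 - 1)) = -2 + (P - 4) = -2 + (-4 + P) = -6 + P)
h((-1)**2, -1)*(49/9 + 8/12) = (-6 - 1)*(49/9 + 8/12) = -7*(49*(1/9) + 8*(1/12)) = -7*(49/9 + 2/3) = -7*55/9 = -385/9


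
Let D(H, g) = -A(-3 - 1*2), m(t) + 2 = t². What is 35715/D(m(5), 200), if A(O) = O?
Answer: 7143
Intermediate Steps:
m(t) = -2 + t²
D(H, g) = 5 (D(H, g) = -(-3 - 1*2) = -(-3 - 2) = -1*(-5) = 5)
35715/D(m(5), 200) = 35715/5 = 35715*(⅕) = 7143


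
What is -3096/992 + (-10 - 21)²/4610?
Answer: -832453/285820 ≈ -2.9125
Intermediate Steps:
-3096/992 + (-10 - 21)²/4610 = -3096*1/992 + (-31)²*(1/4610) = -387/124 + 961*(1/4610) = -387/124 + 961/4610 = -832453/285820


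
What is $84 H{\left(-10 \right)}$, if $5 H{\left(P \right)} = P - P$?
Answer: $0$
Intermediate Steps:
$H{\left(P \right)} = 0$ ($H{\left(P \right)} = \frac{P - P}{5} = \frac{1}{5} \cdot 0 = 0$)
$84 H{\left(-10 \right)} = 84 \cdot 0 = 0$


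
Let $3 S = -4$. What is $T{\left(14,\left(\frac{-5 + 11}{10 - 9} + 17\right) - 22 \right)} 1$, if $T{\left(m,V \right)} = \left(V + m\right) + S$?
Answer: $\frac{41}{3} \approx 13.667$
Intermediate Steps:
$S = - \frac{4}{3}$ ($S = \frac{1}{3} \left(-4\right) = - \frac{4}{3} \approx -1.3333$)
$T{\left(m,V \right)} = - \frac{4}{3} + V + m$ ($T{\left(m,V \right)} = \left(V + m\right) - \frac{4}{3} = - \frac{4}{3} + V + m$)
$T{\left(14,\left(\frac{-5 + 11}{10 - 9} + 17\right) - 22 \right)} 1 = \left(- \frac{4}{3} - \left(5 - \frac{-5 + 11}{10 - 9}\right) + 14\right) 1 = \left(- \frac{4}{3} - \left(5 - 6\right) + 14\right) 1 = \left(- \frac{4}{3} + \left(\left(6 \cdot 1 + 17\right) - 22\right) + 14\right) 1 = \left(- \frac{4}{3} + \left(\left(6 + 17\right) - 22\right) + 14\right) 1 = \left(- \frac{4}{3} + \left(23 - 22\right) + 14\right) 1 = \left(- \frac{4}{3} + 1 + 14\right) 1 = \frac{41}{3} \cdot 1 = \frac{41}{3}$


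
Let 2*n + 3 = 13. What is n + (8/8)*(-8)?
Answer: -3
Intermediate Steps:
n = 5 (n = -3/2 + (1/2)*13 = -3/2 + 13/2 = 5)
n + (8/8)*(-8) = 5 + (8/8)*(-8) = 5 + (8*(1/8))*(-8) = 5 + 1*(-8) = 5 - 8 = -3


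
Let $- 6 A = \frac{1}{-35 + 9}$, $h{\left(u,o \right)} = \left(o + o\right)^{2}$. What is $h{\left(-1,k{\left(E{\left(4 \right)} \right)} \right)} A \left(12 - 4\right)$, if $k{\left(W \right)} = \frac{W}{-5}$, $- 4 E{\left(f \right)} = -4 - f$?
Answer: $\frac{32}{975} \approx 0.032821$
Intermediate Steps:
$E{\left(f \right)} = 1 + \frac{f}{4}$ ($E{\left(f \right)} = - \frac{-4 - f}{4} = 1 + \frac{f}{4}$)
$k{\left(W \right)} = - \frac{W}{5}$ ($k{\left(W \right)} = W \left(- \frac{1}{5}\right) = - \frac{W}{5}$)
$h{\left(u,o \right)} = 4 o^{2}$ ($h{\left(u,o \right)} = \left(2 o\right)^{2} = 4 o^{2}$)
$A = \frac{1}{156}$ ($A = - \frac{1}{6 \left(-35 + 9\right)} = - \frac{1}{6 \left(-26\right)} = \left(- \frac{1}{6}\right) \left(- \frac{1}{26}\right) = \frac{1}{156} \approx 0.0064103$)
$h{\left(-1,k{\left(E{\left(4 \right)} \right)} \right)} A \left(12 - 4\right) = 4 \left(- \frac{1 + \frac{1}{4} \cdot 4}{5}\right)^{2} \cdot \frac{1}{156} \left(12 - 4\right) = 4 \left(- \frac{1 + 1}{5}\right)^{2} \cdot \frac{1}{156} \left(12 - 4\right) = 4 \left(\left(- \frac{1}{5}\right) 2\right)^{2} \cdot \frac{1}{156} \cdot 8 = 4 \left(- \frac{2}{5}\right)^{2} \cdot \frac{1}{156} \cdot 8 = 4 \cdot \frac{4}{25} \cdot \frac{1}{156} \cdot 8 = \frac{16}{25} \cdot \frac{1}{156} \cdot 8 = \frac{4}{975} \cdot 8 = \frac{32}{975}$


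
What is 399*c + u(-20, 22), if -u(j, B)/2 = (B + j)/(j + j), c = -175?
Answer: -698249/10 ≈ -69825.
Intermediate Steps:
u(j, B) = -(B + j)/j (u(j, B) = -2*(B + j)/(j + j) = -2*(B + j)/(2*j) = -2*(B + j)*1/(2*j) = -(B + j)/j)
399*c + u(-20, 22) = 399*(-175) + (-1*22 - 1*(-20))/(-20) = -69825 - (-22 + 20)/20 = -69825 - 1/20*(-2) = -69825 + ⅒ = -698249/10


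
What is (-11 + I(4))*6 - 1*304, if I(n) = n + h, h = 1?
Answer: -340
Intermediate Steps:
I(n) = 1 + n (I(n) = n + 1 = 1 + n)
(-11 + I(4))*6 - 1*304 = (-11 + (1 + 4))*6 - 1*304 = (-11 + 5)*6 - 304 = -6*6 - 304 = -36 - 304 = -340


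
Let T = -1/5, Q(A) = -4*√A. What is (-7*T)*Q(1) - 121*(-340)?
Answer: 205672/5 ≈ 41134.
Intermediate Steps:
T = -⅕ (T = -1*⅕ = -⅕ ≈ -0.20000)
(-7*T)*Q(1) - 121*(-340) = (-7*(-⅕))*(-4*√1) - 121*(-340) = 7*(-4*1)/5 + 41140 = (7/5)*(-4) + 41140 = -28/5 + 41140 = 205672/5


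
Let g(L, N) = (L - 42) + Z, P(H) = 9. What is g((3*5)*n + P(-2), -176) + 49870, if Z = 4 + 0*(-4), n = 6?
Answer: 49931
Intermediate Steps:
Z = 4 (Z = 4 + 0 = 4)
g(L, N) = -38 + L (g(L, N) = (L - 42) + 4 = (-42 + L) + 4 = -38 + L)
g((3*5)*n + P(-2), -176) + 49870 = (-38 + ((3*5)*6 + 9)) + 49870 = (-38 + (15*6 + 9)) + 49870 = (-38 + (90 + 9)) + 49870 = (-38 + 99) + 49870 = 61 + 49870 = 49931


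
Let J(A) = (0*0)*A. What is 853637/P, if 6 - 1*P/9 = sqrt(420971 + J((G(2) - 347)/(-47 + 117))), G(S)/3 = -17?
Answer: -1707274/1262805 - 853637*sqrt(420971)/3788415 ≈ -147.55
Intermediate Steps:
G(S) = -51 (G(S) = 3*(-17) = -51)
J(A) = 0 (J(A) = 0*A = 0)
P = 54 - 9*sqrt(420971) (P = 54 - 9*sqrt(420971 + 0) = 54 - 9*sqrt(420971) ≈ -5785.4)
853637/P = 853637/(54 - 9*sqrt(420971))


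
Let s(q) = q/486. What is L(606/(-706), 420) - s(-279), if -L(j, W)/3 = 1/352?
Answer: 5375/9504 ≈ 0.56555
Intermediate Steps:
L(j, W) = -3/352
s(q) = q/486 (s(q) = q*(1/486) = q/486)
L(606/(-706), 420) - s(-279) = -3/352 - (-279)/486 = -3/352 - 1*(-31/54) = -3/352 + 31/54 = 5375/9504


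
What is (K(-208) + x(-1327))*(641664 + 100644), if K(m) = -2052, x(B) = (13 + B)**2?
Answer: 1280142807552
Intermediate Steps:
(K(-208) + x(-1327))*(641664 + 100644) = (-2052 + (13 - 1327)**2)*(641664 + 100644) = (-2052 + (-1314)**2)*742308 = (-2052 + 1726596)*742308 = 1724544*742308 = 1280142807552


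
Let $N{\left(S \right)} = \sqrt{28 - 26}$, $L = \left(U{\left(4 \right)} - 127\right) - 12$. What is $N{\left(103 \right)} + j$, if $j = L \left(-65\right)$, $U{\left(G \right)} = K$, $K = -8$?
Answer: $9555 + \sqrt{2} \approx 9556.4$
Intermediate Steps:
$U{\left(G \right)} = -8$
$L = -147$ ($L = \left(-8 - 127\right) - 12 = -135 - 12 = -147$)
$j = 9555$ ($j = \left(-147\right) \left(-65\right) = 9555$)
$N{\left(S \right)} = \sqrt{2}$
$N{\left(103 \right)} + j = \sqrt{2} + 9555 = 9555 + \sqrt{2}$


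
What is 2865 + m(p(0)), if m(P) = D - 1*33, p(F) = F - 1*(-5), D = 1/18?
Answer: 50977/18 ≈ 2832.1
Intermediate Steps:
D = 1/18 ≈ 0.055556
p(F) = 5 + F (p(F) = F + 5 = 5 + F)
m(P) = -593/18 (m(P) = 1/18 - 1*33 = 1/18 - 33 = -593/18)
2865 + m(p(0)) = 2865 - 593/18 = 50977/18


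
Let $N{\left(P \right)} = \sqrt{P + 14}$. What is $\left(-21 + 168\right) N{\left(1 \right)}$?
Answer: $147 \sqrt{15} \approx 569.33$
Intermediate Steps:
$N{\left(P \right)} = \sqrt{14 + P}$
$\left(-21 + 168\right) N{\left(1 \right)} = \left(-21 + 168\right) \sqrt{14 + 1} = 147 \sqrt{15}$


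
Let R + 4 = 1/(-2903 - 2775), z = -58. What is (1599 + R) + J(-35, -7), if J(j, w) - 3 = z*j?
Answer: 20599783/5678 ≈ 3628.0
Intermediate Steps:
J(j, w) = 3 - 58*j
R = -22713/5678 (R = -4 + 1/(-2903 - 2775) = -4 + 1/(-5678) = -4 - 1/5678 = -22713/5678 ≈ -4.0002)
(1599 + R) + J(-35, -7) = (1599 - 22713/5678) + (3 - 58*(-35)) = 9056409/5678 + (3 + 2030) = 9056409/5678 + 2033 = 20599783/5678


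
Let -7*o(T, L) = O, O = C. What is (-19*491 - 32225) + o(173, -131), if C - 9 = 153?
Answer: -291040/7 ≈ -41577.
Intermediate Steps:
C = 162 (C = 9 + 153 = 162)
O = 162
o(T, L) = -162/7 (o(T, L) = -1/7*162 = -162/7)
(-19*491 - 32225) + o(173, -131) = (-19*491 - 32225) - 162/7 = (-9329 - 32225) - 162/7 = -41554 - 162/7 = -291040/7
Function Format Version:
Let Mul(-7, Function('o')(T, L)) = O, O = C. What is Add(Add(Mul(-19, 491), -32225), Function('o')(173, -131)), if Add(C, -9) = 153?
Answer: Rational(-291040, 7) ≈ -41577.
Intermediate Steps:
C = 162 (C = Add(9, 153) = 162)
O = 162
Function('o')(T, L) = Rational(-162, 7) (Function('o')(T, L) = Mul(Rational(-1, 7), 162) = Rational(-162, 7))
Add(Add(Mul(-19, 491), -32225), Function('o')(173, -131)) = Add(Add(Mul(-19, 491), -32225), Rational(-162, 7)) = Add(Add(-9329, -32225), Rational(-162, 7)) = Add(-41554, Rational(-162, 7)) = Rational(-291040, 7)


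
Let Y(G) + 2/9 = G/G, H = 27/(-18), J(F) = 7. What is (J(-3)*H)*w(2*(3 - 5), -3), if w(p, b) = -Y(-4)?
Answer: 49/6 ≈ 8.1667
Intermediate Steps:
H = -3/2 (H = 27*(-1/18) = -3/2 ≈ -1.5000)
Y(G) = 7/9 (Y(G) = -2/9 + G/G = -2/9 + 1 = 7/9)
w(p, b) = -7/9 (w(p, b) = -1*7/9 = -7/9)
(J(-3)*H)*w(2*(3 - 5), -3) = (7*(-3/2))*(-7/9) = -21/2*(-7/9) = 49/6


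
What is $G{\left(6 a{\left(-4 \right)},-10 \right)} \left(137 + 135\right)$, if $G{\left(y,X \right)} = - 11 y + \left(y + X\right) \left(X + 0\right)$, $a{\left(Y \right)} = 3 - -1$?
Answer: $-109888$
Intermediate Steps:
$a{\left(Y \right)} = 4$ ($a{\left(Y \right)} = 3 + 1 = 4$)
$G{\left(y,X \right)} = - 11 y + X \left(X + y\right)$ ($G{\left(y,X \right)} = - 11 y + \left(X + y\right) X = - 11 y + X \left(X + y\right)$)
$G{\left(6 a{\left(-4 \right)},-10 \right)} \left(137 + 135\right) = \left(\left(-10\right)^{2} - 11 \cdot 6 \cdot 4 - 10 \cdot 6 \cdot 4\right) \left(137 + 135\right) = \left(100 - 264 - 240\right) 272 = \left(-404\right) 272 = -109888$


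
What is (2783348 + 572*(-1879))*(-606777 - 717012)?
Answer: -2261772933840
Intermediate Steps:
(2783348 + 572*(-1879))*(-606777 - 717012) = (2783348 - 1074788)*(-1323789) = 1708560*(-1323789) = -2261772933840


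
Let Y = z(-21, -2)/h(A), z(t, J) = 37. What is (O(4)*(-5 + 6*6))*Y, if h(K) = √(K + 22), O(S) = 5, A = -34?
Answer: -5735*I*√3/6 ≈ -1655.6*I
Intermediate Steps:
h(K) = √(22 + K)
Y = -37*I*√3/6 (Y = 37/(√(22 - 34)) = 37/(√(-12)) = 37/((2*I*√3)) = 37*(-I*√3/6) = -37*I*√3/6 ≈ -10.681*I)
(O(4)*(-5 + 6*6))*Y = (5*(-5 + 6*6))*(-37*I*√3/6) = (5*(-5 + 36))*(-37*I*√3/6) = (5*31)*(-37*I*√3/6) = 155*(-37*I*√3/6) = -5735*I*√3/6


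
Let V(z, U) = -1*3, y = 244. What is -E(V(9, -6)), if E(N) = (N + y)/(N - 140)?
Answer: 241/143 ≈ 1.6853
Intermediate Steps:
V(z, U) = -3
E(N) = (244 + N)/(-140 + N) (E(N) = (N + 244)/(N - 140) = (244 + N)/(-140 + N))
-E(V(9, -6)) = -(244 - 3)/(-140 - 3) = -241/(-143) = -(-1)*241/143 = -1*(-241/143) = 241/143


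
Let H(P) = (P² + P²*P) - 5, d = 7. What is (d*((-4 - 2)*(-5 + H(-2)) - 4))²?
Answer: 313600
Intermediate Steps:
H(P) = -5 + P² + P³ (H(P) = (P² + P³) - 5 = -5 + P² + P³)
(d*((-4 - 2)*(-5 + H(-2)) - 4))² = (7*((-4 - 2)*(-5 + (-5 + (-2)² + (-2)³)) - 4))² = (7*(-6*(-5 + (-5 + 4 - 8)) - 4))² = (7*(-6*(-5 - 9) - 4))² = (7*(-6*(-14) - 4))² = (7*(84 - 4))² = (7*80)² = 560² = 313600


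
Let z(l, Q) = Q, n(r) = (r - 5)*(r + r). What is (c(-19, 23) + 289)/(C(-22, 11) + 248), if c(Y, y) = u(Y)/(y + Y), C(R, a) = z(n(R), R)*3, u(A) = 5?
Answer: 1161/728 ≈ 1.5948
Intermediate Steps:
n(r) = 2*r*(-5 + r) (n(r) = (-5 + r)*(2*r) = 2*r*(-5 + r))
C(R, a) = 3*R (C(R, a) = R*3 = 3*R)
c(Y, y) = 5/(Y + y) (c(Y, y) = 5/(y + Y) = 5/(Y + y))
(c(-19, 23) + 289)/(C(-22, 11) + 248) = (5/(-19 + 23) + 289)/(3*(-22) + 248) = (5/4 + 289)/(-66 + 248) = (5*(¼) + 289)/182 = (5/4 + 289)*(1/182) = (1161/4)*(1/182) = 1161/728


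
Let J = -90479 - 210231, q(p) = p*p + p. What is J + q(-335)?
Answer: -188820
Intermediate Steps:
q(p) = p + p² (q(p) = p² + p = p + p²)
J = -300710
J + q(-335) = -300710 - 335*(1 - 335) = -300710 - 335*(-334) = -300710 + 111890 = -188820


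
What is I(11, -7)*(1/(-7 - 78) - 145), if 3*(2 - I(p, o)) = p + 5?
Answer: 24652/51 ≈ 483.37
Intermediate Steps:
I(p, o) = ⅓ - p/3 (I(p, o) = 2 - (p + 5)/3 = 2 - (5 + p)/3 = 2 + (-5/3 - p/3) = ⅓ - p/3)
I(11, -7)*(1/(-7 - 78) - 145) = (⅓ - ⅓*11)*(1/(-7 - 78) - 145) = (⅓ - 11/3)*(1/(-85) - 145) = -10*(-1/85 - 145)/3 = -10/3*(-12326/85) = 24652/51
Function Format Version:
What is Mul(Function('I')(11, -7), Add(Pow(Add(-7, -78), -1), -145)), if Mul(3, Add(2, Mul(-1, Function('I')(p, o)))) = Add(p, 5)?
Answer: Rational(24652, 51) ≈ 483.37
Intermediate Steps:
Function('I')(p, o) = Add(Rational(1, 3), Mul(Rational(-1, 3), p)) (Function('I')(p, o) = Add(2, Mul(Rational(-1, 3), Add(p, 5))) = Add(2, Mul(Rational(-1, 3), Add(5, p))) = Add(2, Add(Rational(-5, 3), Mul(Rational(-1, 3), p))) = Add(Rational(1, 3), Mul(Rational(-1, 3), p)))
Mul(Function('I')(11, -7), Add(Pow(Add(-7, -78), -1), -145)) = Mul(Add(Rational(1, 3), Mul(Rational(-1, 3), 11)), Add(Pow(Add(-7, -78), -1), -145)) = Mul(Add(Rational(1, 3), Rational(-11, 3)), Add(Pow(-85, -1), -145)) = Mul(Rational(-10, 3), Add(Rational(-1, 85), -145)) = Mul(Rational(-10, 3), Rational(-12326, 85)) = Rational(24652, 51)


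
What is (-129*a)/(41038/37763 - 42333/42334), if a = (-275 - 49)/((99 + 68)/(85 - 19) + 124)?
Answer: 4409957967375312/1158130150163 ≈ 3807.8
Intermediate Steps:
a = -21384/8351 (a = -324/(167/66 + 124) = -324/8351/66 = -324*66/8351 = -21384/8351 ≈ -2.5606)
(-129*a)/(41038/37763 - 42333/42334) = (-129*(-21384/8351))/(41038/37763 - 42333/42334) = 2758536/(8351*(41038*(1/37763) - 42333*1/42334)) = 2758536/(8351*(41038/37763 - 42333/42334)) = 2758536/(8351*(138681613/1598658842)) = (2758536/8351)*(1598658842/138681613) = 4409957967375312/1158130150163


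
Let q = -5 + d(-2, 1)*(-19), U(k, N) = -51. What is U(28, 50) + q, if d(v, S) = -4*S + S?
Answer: 1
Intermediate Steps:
d(v, S) = -3*S
q = 52 (q = -5 - 3*1*(-19) = -5 - 3*(-19) = -5 + 57 = 52)
U(28, 50) + q = -51 + 52 = 1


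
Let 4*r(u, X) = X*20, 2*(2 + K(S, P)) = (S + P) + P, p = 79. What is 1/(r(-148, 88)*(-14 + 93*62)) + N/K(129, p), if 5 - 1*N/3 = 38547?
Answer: -585271061477/716239040 ≈ -817.14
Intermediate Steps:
N = -115626 (N = 15 - 3*38547 = 15 - 115641 = -115626)
K(S, P) = -2 + P + S/2 (K(S, P) = -2 + ((S + P) + P)/2 = -2 + ((P + S) + P)/2 = -2 + (S + 2*P)/2 = -2 + (P + S/2) = -2 + P + S/2)
r(u, X) = 5*X (r(u, X) = (X*20)/4 = (20*X)/4 = 5*X)
1/(r(-148, 88)*(-14 + 93*62)) + N/K(129, p) = 1/(((5*88))*(-14 + 93*62)) - 115626/(-2 + 79 + (½)*129) = 1/(440*(-14 + 5766)) - 115626/(-2 + 79 + 129/2) = (1/440)/5752 - 115626/283/2 = (1/440)*(1/5752) - 115626*2/283 = 1/2530880 - 231252/283 = -585271061477/716239040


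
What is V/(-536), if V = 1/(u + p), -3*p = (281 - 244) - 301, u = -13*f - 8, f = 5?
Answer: -1/8040 ≈ -0.00012438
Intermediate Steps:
u = -73 (u = -13*5 - 8 = -65 - 8 = -73)
p = 88 (p = -((281 - 244) - 301)/3 = -(37 - 301)/3 = -1/3*(-264) = 88)
V = 1/15 (V = 1/(-73 + 88) = 1/15 ≈ 0.066667)
V/(-536) = (1/15)/(-536) = (1/15)*(-1/536) = -1/8040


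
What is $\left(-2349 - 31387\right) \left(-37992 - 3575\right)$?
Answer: $1402304312$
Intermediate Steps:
$\left(-2349 - 31387\right) \left(-37992 - 3575\right) = \left(-33736\right) \left(-41567\right) = 1402304312$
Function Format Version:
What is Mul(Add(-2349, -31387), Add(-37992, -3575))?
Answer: 1402304312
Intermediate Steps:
Mul(Add(-2349, -31387), Add(-37992, -3575)) = Mul(-33736, -41567) = 1402304312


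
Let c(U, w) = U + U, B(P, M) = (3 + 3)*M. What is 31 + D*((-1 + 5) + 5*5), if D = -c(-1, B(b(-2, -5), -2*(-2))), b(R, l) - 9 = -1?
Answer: 89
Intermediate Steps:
b(R, l) = 8 (b(R, l) = 9 - 1 = 8)
B(P, M) = 6*M
c(U, w) = 2*U
D = 2 (D = -2*(-1) = -1*(-2) = 2)
31 + D*((-1 + 5) + 5*5) = 31 + 2*((-1 + 5) + 5*5) = 31 + 2*(4 + 25) = 31 + 2*29 = 31 + 58 = 89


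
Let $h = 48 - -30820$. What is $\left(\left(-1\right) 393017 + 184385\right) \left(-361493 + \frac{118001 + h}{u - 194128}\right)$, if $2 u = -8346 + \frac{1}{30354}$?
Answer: $\frac{907930373276073265896}{12038457107} \approx 7.5419 \cdot 10^{10}$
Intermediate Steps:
$h = 30868$ ($h = 48 + 30820 = 30868$)
$u = - \frac{253334483}{60708}$ ($u = \frac{-8346 + \frac{1}{30354}}{2} = \frac{1}{2} \left(- \frac{253334483}{30354}\right) = - \frac{253334483}{60708} \approx -4173.0$)
$\left(\left(-1\right) 393017 + 184385\right) \left(-361493 + \frac{118001 + h}{u - 194128}\right) = \left(\left(-1\right) 393017 + 184385\right) \left(-361493 + \frac{118001 + 30868}{- \frac{253334483}{60708} - 194128}\right) = \left(-393017 + 184385\right) \left(-361493 + \frac{148869}{- \frac{12038457107}{60708}}\right) = - 208632 \left(-361493 + 148869 \left(- \frac{60708}{12038457107}\right)\right) = - 208632 \left(-361493 - \frac{9037539252}{12038457107}\right) = \left(-208632\right) \left(- \frac{4351827012520003}{12038457107}\right) = \frac{907930373276073265896}{12038457107}$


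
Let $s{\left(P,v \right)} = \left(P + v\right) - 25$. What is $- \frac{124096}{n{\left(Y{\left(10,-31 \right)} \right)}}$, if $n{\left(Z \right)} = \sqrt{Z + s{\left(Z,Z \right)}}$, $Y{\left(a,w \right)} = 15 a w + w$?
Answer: $\frac{62048 i \sqrt{3517}}{3517} \approx 1046.3 i$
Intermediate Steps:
$s{\left(P,v \right)} = -25 + P + v$
$Y{\left(a,w \right)} = w + 15 a w$ ($Y{\left(a,w \right)} = 15 a w + w = w + 15 a w$)
$n{\left(Z \right)} = \sqrt{-25 + 3 Z}$ ($n{\left(Z \right)} = \sqrt{Z + \left(-25 + Z + Z\right)} = \sqrt{Z + \left(-25 + 2 Z\right)} = \sqrt{-25 + 3 Z}$)
$- \frac{124096}{n{\left(Y{\left(10,-31 \right)} \right)}} = - \frac{124096}{\sqrt{-25 + 3 \left(- 31 \left(1 + 15 \cdot 10\right)\right)}} = - \frac{124096}{\sqrt{-25 + 3 \left(- 31 \left(1 + 150\right)\right)}} = - \frac{124096}{\sqrt{-25 + 3 \left(\left(-31\right) 151\right)}} = - \frac{124096}{\sqrt{-25 + 3 \left(-4681\right)}} = - \frac{124096}{\sqrt{-25 - 14043}} = - \frac{124096}{\sqrt{-14068}} = - \frac{124096}{2 i \sqrt{3517}} = - 124096 \left(- \frac{i \sqrt{3517}}{7034}\right) = \frac{62048 i \sqrt{3517}}{3517}$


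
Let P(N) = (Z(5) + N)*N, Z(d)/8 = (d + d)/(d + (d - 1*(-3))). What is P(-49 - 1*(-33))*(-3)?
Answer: -6144/13 ≈ -472.62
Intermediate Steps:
Z(d) = 16*d/(3 + 2*d) (Z(d) = 8*((d + d)/(d + (d - 1*(-3)))) = 8*((2*d)/(d + (d + 3))) = 8*((2*d)/(d + (3 + d))) = 8*((2*d)/(3 + 2*d)) = 8*(2*d/(3 + 2*d)) = 16*d/(3 + 2*d))
P(N) = N*(80/13 + N) (P(N) = (16*5/(3 + 2*5) + N)*N = (16*5/(3 + 10) + N)*N = (16*5/13 + N)*N = (16*5*(1/13) + N)*N = (80/13 + N)*N = N*(80/13 + N))
P(-49 - 1*(-33))*(-3) = ((-49 - 1*(-33))*(80 + 13*(-49 - 1*(-33)))/13)*(-3) = ((-49 + 33)*(80 + 13*(-49 + 33))/13)*(-3) = ((1/13)*(-16)*(80 + 13*(-16)))*(-3) = ((1/13)*(-16)*(80 - 208))*(-3) = ((1/13)*(-16)*(-128))*(-3) = (2048/13)*(-3) = -6144/13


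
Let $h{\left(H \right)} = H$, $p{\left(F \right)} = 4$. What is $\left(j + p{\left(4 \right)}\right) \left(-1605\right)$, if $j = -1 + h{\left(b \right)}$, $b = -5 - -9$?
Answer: $-11235$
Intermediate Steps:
$b = 4$ ($b = -5 + 9 = 4$)
$j = 3$ ($j = -1 + 4 = 3$)
$\left(j + p{\left(4 \right)}\right) \left(-1605\right) = \left(3 + 4\right) \left(-1605\right) = 7 \left(-1605\right) = -11235$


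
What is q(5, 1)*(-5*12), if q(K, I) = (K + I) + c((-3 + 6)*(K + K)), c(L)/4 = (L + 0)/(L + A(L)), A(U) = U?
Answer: -480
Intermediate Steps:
c(L) = 2 (c(L) = 4*((L + 0)/(L + L)) = 4*(L/((2*L))) = 4*(L*(1/(2*L))) = 4*(1/2) = 2)
q(K, I) = 2 + I + K (q(K, I) = (K + I) + 2 = (I + K) + 2 = 2 + I + K)
q(5, 1)*(-5*12) = (2 + 1 + 5)*(-5*12) = 8*(-60) = -480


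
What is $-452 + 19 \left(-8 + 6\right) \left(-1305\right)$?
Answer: $49138$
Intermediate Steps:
$-452 + 19 \left(-8 + 6\right) \left(-1305\right) = -452 + 19 \left(-2\right) \left(-1305\right) = -452 - -49590 = -452 + 49590 = 49138$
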